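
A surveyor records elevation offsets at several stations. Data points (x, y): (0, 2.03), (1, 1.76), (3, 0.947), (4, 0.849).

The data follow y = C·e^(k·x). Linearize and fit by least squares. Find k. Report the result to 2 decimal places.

k = -0.24

Linearized form: ln y = k·x + ln C. From the 4 transformed points,
Sums: Σx = 8.0000, Σ(x)² = 26.0000, Σln y = 1.0552, Σx·ln y = -0.2528.
Normal system: [[26.0000, 8.0000]; [8.0000, 4]]·[k, ln C]ᵀ = [-0.2528, 1.0552]ᵀ.
Slope k = (n·Σx·ln y − Σx·Σln y)/(n·Σ(x)² − (Σx)²) = (4·-0.2528 − 8.0000·1.0552)/40.0000 = -0.23632; ln C = (Σln y − k·Σx)/n = 0.73645.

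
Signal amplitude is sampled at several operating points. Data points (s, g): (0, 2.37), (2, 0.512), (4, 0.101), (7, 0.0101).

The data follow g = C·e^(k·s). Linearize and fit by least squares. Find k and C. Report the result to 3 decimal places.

k = -0.782, C = 2.382

With ln gᵢ as the transformed response and sᵢ as the regressor:
Σs = 13.0000, Σ(s)² = 69.0000, Σln g = -6.6944, Σs·ln g = -42.6759.
Equations: 69.0000·k + 13.0000·ln C = -42.6759;  13.0000·k + 4·ln C = -6.6944.
Slope k = (n·Σs·ln g − Σs·Σln g)/(n·Σ(s)² − (Σs)²) = (4·-42.6759 − 13.0000·-6.6944)/107.0000 = -0.78202; ln C = (Σln g − k·Σs)/n = 0.86798, so C = exp(0.86798) = 2.38210.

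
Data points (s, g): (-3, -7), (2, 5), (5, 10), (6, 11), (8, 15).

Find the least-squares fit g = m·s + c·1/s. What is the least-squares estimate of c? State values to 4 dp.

Entries of XᵀX: Σs·s = 138, Σs·1/s = 5, Σ1/s·1/s = 6401/14400.
Moment sums: Σs·g = 267, Σ1/s·g = 253/24.
Determinant 138·(6401/14400) − 5² = 87223/2400.
m = (267·(6401/14400) − 5·(253/24))/(87223/2400) = 316689/174446; c = (138·(253/24) − 5·267)/(87223/2400) = 287400/87223.

c = 3.2950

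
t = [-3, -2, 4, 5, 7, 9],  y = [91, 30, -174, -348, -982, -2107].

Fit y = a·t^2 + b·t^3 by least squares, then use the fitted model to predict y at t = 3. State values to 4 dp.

Forming XᵀX = [[9940, 79730]; [79730, 669604]] and Xᵀy = [-229330, -1930162]ᵀ gives XᵀX·[a, b]ᵀ = Xᵀy.
Eliminating b: 669604·(row 1) − 79730·(row 2) gives 298990860·a = 669604·(-229330) − 79730·(-1930162) = 331530940, so a = 16576547/14949543.
Then b = ((-1930162) − 79730·(16576547/14949543))/669604 = -6438067/2135649.
At t = 3: ŷ = (16576547/14949543)·(9) + (-6438067/2135649)·(27) = -355868580/4983181.

ŷ = -71.4139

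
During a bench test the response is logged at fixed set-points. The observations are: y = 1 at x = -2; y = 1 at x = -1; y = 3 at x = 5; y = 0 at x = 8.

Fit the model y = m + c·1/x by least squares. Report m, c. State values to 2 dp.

Setting ∂/∂m … = 0 gives: 4·m + (-47/40)·c = 5;  (-47/40)·m + (2089/1600)·c = -9/10.
(Σ1 = 4, Σ1/x = -47/40, Σ1/x·1/x = 2089/1600, Σy = 5, Σ1/x·y = -9/10.)
Eliminating c: (2089/1600)·(row 1) − (-47/40)·(row 2) gives (6147/1600)·m = (2089/1600)·5 − (-47/40)·(-9/10) = 8753/1600, so m = 8753/6147.
Then c = ((-9/10) − (-47/40)·(8753/6147))/(2089/1600) = 3640/6147.

m = 1.42, c = 0.59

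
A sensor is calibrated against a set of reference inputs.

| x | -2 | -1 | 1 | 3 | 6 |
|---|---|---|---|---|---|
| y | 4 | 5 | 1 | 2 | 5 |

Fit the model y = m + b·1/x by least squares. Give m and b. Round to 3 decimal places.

Entries of AᵀA: Σ1 = 5, Σ1/x = 0, Σ1/x·1/x = 43/18.
And Σy = 17, Σ1/x·y = -9/2.
Eliminating b: (43/18)·(row 1) − 0·(row 2) gives (215/18)·m = (43/18)·17 − 0·(-9/2) = 731/18, so m = 17/5.
Then b = ((-9/2) − 0·(17/5))/(43/18) = -81/43.

m = 3.400, b = -1.884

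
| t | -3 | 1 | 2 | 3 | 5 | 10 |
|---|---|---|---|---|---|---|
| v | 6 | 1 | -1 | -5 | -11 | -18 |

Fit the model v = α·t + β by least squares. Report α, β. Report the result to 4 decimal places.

α = -1.9681, β = 1.2376

The normal equations are: 148·α + 18·β = -269;  18·α + 6·β = -28.
Determinant 148·6 − 18² = 564.
α = ((-269)·6 − 18·(-28))/564 = -185/94; β = (148·(-28) − 18·(-269))/564 = 349/282.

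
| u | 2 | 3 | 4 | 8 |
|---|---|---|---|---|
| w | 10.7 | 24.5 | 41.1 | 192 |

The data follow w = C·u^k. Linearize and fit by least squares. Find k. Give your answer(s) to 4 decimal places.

Linearized form: ln w = k·ln u + ln C. From the 4 transformed points,
Over the data: Σln u = 5.2575, Σ(ln u)² = 7.9333, Σln w = 14.5424, Σln u·ln w = 21.2412.
Normal system: [[7.9333, 5.2575]; [5.2575, 4]]·[k, ln C]ᵀ = [21.2412, 14.5424]ᵀ.
Δ = 7.9333·4 − (5.2575)² = 4.0919; k = (21.2412·4 − 5.2575·14.5424)/4.0919 = 2.07921, ln C = (7.9333·14.5424 − 5.2575·21.2412)/4.0919 = 0.90274.

k = 2.0792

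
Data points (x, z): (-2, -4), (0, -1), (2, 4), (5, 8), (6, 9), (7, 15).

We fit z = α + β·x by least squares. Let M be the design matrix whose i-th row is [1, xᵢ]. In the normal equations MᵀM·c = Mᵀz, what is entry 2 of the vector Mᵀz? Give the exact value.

215

Entry 2 ↔ basis x, so (Mᵀz)_{2} = Σᵢ (x)·zᵢ = (-2)·(-4) + (0)·(-1) + (2)·(4) + (5)·(8) + (6)·(9) + (7)·(15) = 215.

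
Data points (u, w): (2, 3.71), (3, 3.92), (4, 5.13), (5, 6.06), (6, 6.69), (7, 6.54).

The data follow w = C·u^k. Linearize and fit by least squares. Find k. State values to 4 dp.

k = 0.5353

With ln wᵢ as the transformed response and ln uᵢ as the regressor:
AᵀA = [[13.1965, 8.5252]; [8.5252, 6]], rhs = [14.6358, 9.8925]ᵀ  (here Σln u = 8.5252, Σ(ln u)² = 13.1965, Σln w = 9.8925, Σln u·ln w = 14.6358).
Δ = 13.1965·6 − (8.5252)² = 6.5005; k = (14.6358·6 − 8.5252·9.8925)/6.5005 = 0.53527, ln C = (13.1965·9.8925 − 8.5252·14.6358)/6.5005 = 0.88821.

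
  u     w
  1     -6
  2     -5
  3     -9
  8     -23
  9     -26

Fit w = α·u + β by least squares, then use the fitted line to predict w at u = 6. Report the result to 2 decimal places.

ŵ = -17.58

Entries of XᵀX: Σu·u = 159, Σu = 23, Σ1 = 5.
And Σu·w = -461, Σw = -69.
Normal equations: [[159, 23]; [23, 5]]·[α, β]ᵀ = [-461, -69]ᵀ.
Eliminating β: 5·(row 1) − 23·(row 2) gives 266·α = 5·(-461) − 23·(-69) = -718, so α = -359/133.
Then β = ((-69) − 23·(-359/133))/5 = -184/133.
At u = 6: ŵ = (-359/133)·(6) + (-184/133)·(1) = -334/19.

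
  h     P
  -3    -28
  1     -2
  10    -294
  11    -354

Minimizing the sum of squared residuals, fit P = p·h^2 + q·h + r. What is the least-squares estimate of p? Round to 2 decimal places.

p = -2.97

Sums needed: Σh^2·h^2 = 24723, Σh^2·h = 2305, Σh^2 = 231, Σh·h = 231, Σh = 19, Σ1 = 4.
Moment sums: Σh^2·P = -72488, Σh·P = -6752, ΣP = -678.
Inverting the 3×3 Gram matrix, [p, q, r]ᵀ = [-426521/143462, 60353/143462, 14051/71731]ᵀ.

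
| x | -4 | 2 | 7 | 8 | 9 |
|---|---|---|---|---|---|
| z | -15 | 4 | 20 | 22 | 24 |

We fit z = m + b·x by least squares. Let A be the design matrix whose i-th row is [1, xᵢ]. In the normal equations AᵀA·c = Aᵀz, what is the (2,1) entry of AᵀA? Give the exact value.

22

Row 2 ↔ basis x, column 1 ↔ basis 1, so (AᵀA)_{2,1} = Σᵢ x = (-4)·(1) + (2)·(1) + (7)·(1) + (8)·(1) + (9)·(1) = 22.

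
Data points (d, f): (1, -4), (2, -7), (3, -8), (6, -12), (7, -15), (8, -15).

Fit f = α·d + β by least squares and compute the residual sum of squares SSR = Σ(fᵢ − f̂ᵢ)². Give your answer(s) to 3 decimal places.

Setting ∂/∂α … = 0 gives: 163·α + 27·β = -339;  27·α + 6·β = -61.
Eliminating β: 6·(row 1) − 27·(row 2) gives 249·α = 6·(-339) − 27·(-61) = -387, so α = -129/83.
Then β = ((-61) − 27·(-129/83))/6 = -790/249.
Residuals: 181/249, -179/249, -41/249, 124/249, -236/249, 151/249; SSR = 644/249.

SSR = 2.586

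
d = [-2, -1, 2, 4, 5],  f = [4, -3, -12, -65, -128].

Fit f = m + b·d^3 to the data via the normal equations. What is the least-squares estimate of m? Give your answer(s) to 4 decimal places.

m = -3.6901

Normal-equation sums: Σ1 = 5, Σd^3 = 188, Σd^3·d^3 = 19850.
And Σf = -204, Σd^3·f = -20285.
MᵀM·[m, b]ᵀ = Mᵀf becomes [[5, 188]; [188, 19850]]·[m, b]ᵀ = [-204, -20285]ᵀ.
Δ = 5·19850 − 188² = 63906.
m = ((-204)·19850 − 188·(-20285))/63906 = -117910/31953; b = (5·(-20285) − 188·(-204))/63906 = -63073/63906.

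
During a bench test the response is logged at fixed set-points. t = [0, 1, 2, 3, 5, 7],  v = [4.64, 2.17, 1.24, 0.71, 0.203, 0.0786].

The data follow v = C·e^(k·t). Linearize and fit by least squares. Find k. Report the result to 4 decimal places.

k = -0.5803

With ln vᵢ as the transformed response and tᵢ as the regressor:
Σt = 18.0000, Σ(t)² = 88.0000, Σln v = -1.9559, Σt·ln v = -25.5990.
Equations: 88.0000·k + 18.0000·ln C = -25.5990;  18.0000·k + 6·ln C = -1.9559.
Slope k = (n·Σt·ln v − Σt·Σln v)/(n·Σ(t)² − (Σt)²) = (6·-25.5990 − 18.0000·-1.9559)/204.0000 = -0.58033; ln C = (Σln v − k·Σt)/n = 1.41502.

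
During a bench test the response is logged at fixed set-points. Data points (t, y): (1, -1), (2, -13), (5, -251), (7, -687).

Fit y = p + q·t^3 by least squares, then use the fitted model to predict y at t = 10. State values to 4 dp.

ŷ = -2007.3506

From the data, Σ1 = 4, Σt^3 = 477, Σt^3·t^3 = 133339.
Right-hand side: Σy = -952, Σt^3·y = -267121.
Determinant 4·133339 − 477² = 305827.
p = ((-952)·133339 − 477·(-267121))/305827 = 477989/305827; q = (4·(-267121) − 477·(-952))/305827 = -614380/305827.
At t = 10: ŷ = (477989/305827)·(1) + (-614380/305827)·(1000) = -613902011/305827.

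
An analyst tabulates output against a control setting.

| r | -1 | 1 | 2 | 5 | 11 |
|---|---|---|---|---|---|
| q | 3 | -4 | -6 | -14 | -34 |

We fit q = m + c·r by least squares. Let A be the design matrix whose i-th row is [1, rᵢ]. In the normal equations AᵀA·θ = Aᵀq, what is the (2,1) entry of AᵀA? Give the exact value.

18

Row 2 ↔ basis r, column 1 ↔ basis 1, so (AᵀA)_{2,1} = Σᵢ r = (-1)·(1) + (1)·(1) + (2)·(1) + (5)·(1) + (11)·(1) = 18.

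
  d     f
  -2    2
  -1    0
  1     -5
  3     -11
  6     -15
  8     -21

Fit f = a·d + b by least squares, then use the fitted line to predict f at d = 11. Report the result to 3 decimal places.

Forming XᵀX = [[115, 15]; [15, 6]] and Xᵀf = [-300, -50]ᵀ gives XᵀX·[a, b]ᵀ = Xᵀf.
det = 115·6 − 15² = 465.
a = ((-300)·6 − 15·(-50))/465 = -70/31; b = (115·(-50) − 15·(-300))/465 = -250/93.
At d = 11: f̂ = (-70/31)·(11) + (-250/93)·(1) = -2560/93.

f̂ = -27.527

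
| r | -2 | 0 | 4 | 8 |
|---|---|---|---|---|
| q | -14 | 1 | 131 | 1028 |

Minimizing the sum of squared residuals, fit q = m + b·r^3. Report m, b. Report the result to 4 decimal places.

Compute the Gram sums: Σ1 = 4, Σr^3 = 568, Σr^3·r^3 = 266304.
Moment sums: Σq = 1146, Σr^3·q = 534832.
MᵀM·[m, b]ᵀ = Mᵀq becomes [[4, 568]; [568, 266304]]·[m, b]ᵀ = [1146, 534832]ᵀ.
Eliminating b: 266304·(row 1) − 568·(row 2) gives 742592·m = 266304·1146 − 568·534832 = 1399808, so m = 21872/11603.
Then b = (534832 − 568·(21872/11603))/266304 = 93025/46412.

m = 1.8850, b = 2.0043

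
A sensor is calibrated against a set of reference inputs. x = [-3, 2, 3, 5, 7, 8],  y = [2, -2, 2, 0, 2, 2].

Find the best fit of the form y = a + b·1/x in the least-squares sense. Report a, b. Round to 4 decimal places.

The normal system AᵀA·[a, b]ᵀ = Aᵀy is [[6, 271/280]; [271/280, 386849/705600]]·[a, b]ᵀ = [6, -13/28]ᵀ.
det = 6·(386849/705600) − (271/280)² = 22135/9408.
a = (6·(386849/705600) − (271/280)·(-13/28))/(22135/9408) = 879388/553375; b = (6·(-13/28) − (271/280)·6)/(22135/9408) = -404208/110675.

a = 1.5891, b = -3.6522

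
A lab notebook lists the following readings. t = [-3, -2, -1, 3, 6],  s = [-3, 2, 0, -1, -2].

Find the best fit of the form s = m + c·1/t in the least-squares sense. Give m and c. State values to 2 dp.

Sums needed: Σ1 = 5, Σ1/t = -4/3, Σ1/t·1/t = 3/2.
Right-hand side: Σs = -4, Σ1/t·s = -2/3.
MᵀM·[m, c]ᵀ = Mᵀs becomes [[5, -4/3]; [-4/3, 3/2]]·[m, c]ᵀ = [-4, -2/3]ᵀ.
Determinant 5·(3/2) − (-4/3)² = 103/18.
m = ((-4)·(3/2) − (-4/3)·(-2/3))/(103/18) = -124/103; c = (5·(-2/3) − (-4/3)·(-4))/(103/18) = -156/103.

m = -1.20, c = -1.51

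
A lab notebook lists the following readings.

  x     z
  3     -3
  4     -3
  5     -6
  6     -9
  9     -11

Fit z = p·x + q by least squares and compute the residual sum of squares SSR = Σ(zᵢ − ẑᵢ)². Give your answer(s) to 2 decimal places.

SSR = 5.28

Setting ∂/∂p … = 0 gives: 167·p + 27·q = -204;  27·p + 5·q = -32.
Eliminating q: 5·(row 1) − 27·(row 2) gives 106·p = 5·(-204) − 27·(-32) = -156, so p = -78/53.
Then q = ((-32) − 27·(-78/53))/5 = 82/53.
Residuals: -7/53, 71/53, -10/53, -91/53, 37/53; SSR = 280/53.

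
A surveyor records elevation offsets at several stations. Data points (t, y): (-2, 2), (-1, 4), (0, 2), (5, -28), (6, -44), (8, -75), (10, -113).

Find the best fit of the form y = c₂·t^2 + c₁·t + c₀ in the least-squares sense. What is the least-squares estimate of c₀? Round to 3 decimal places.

c₀ = 2.929

Normal-equation sums: Σt^2·t^2 = 16034, Σt^2·t = 1844, Σt^2 = 230, Σt·t = 230, Σt = 26, Σ1 = 7.
Moment sums: Σt^2·y = -18372, Σt·y = -2142, Σy = -252.
Normal equations: [[16034, 1844, 230]; [1844, 230, 26]; [230, 26, 7]]·[c₂, c₁, c₀]ᵀ = [-18372, -2142, -252]ᵀ.
Row-reducing yields c₂ = -89230/88387, c₁ = -137021/88387, c₀ = 258846/88387.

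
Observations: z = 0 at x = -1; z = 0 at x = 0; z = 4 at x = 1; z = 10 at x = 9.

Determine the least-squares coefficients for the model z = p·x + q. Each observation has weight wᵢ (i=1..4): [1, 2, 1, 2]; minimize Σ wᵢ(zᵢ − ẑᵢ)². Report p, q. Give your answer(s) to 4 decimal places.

Sums needed: Σwᵢ·x·x = 164, Σwᵢ·x = 18, Σwᵢ·1 = 6.
For MᵀWz: Σwᵢ·x·z = 184, Σwᵢ·z = 24.
Determinant 164·6 − 18² = 660.
p = (184·6 − 18·24)/660 = 56/55; q = (164·24 − 18·184)/660 = 52/55.

p = 1.0182, q = 0.9455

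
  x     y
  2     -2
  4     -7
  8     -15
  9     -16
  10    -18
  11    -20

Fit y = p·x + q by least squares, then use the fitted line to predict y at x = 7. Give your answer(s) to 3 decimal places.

Forming MᵀM = [[386, 44]; [44, 6]] and Mᵀy = [-696, -78]ᵀ gives MᵀM·[p, q]ᵀ = Mᵀy.
Eliminating q: 6·(row 1) − 44·(row 2) gives 380·p = 6·(-696) − 44·(-78) = -744, so p = -186/95.
Then q = ((-78) − 44·(-186/95))/6 = 129/95.
At x = 7: ŷ = (-186/95)·(7) + (129/95)·(1) = -1173/95.

ŷ = -12.347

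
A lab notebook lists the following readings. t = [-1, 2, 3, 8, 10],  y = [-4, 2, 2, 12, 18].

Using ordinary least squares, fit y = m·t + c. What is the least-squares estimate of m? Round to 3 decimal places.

m = 1.946

Setting ∂/∂m … = 0 gives: 178·m + 22·c = 290;  22·m + 5·c = 30.
det = 178·5 − 22² = 406.
m = (290·5 − 22·30)/406 = 395/203; c = (178·30 − 22·290)/406 = -520/203.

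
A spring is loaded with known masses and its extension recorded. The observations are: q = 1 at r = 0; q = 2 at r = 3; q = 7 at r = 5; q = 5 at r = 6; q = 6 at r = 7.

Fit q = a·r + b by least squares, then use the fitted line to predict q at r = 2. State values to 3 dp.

From the data, Σr·r = 119, Σr = 21, Σ1 = 5.
Right-hand side: Σr·q = 113, Σq = 21.
Normal equations: [[119, 21]; [21, 5]]·[a, b]ᵀ = [113, 21]ᵀ.
Determinant 119·5 − 21² = 154.
a = (113·5 − 21·21)/154 = 62/77; b = (119·21 − 21·113)/154 = 9/11.
At r = 2: q̂ = (62/77)·(2) + (9/11)·(1) = 17/7.

q̂ = 2.429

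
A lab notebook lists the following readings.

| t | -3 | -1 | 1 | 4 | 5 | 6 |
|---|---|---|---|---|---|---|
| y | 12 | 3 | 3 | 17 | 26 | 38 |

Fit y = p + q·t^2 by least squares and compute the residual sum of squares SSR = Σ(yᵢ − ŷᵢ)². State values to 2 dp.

XᵀX·[p, q]ᵀ = Xᵀy reads: 6·p + 88·q = 99;  88·p + 2260·q = 2404.
(Σ1 = 6, Σt^2 = 88, Σt^2·t^2 = 2260, Σy = 99, Σt^2·y = 2404.)
Eliminating q: 2260·(row 1) − 88·(row 2) gives 5816·p = 2260·99 − 88·2404 = 12188, so p = 3047/1454.
Then q = (2404 − 88·(3047/1454))/2260 = 714/727.
Residuals: 1549/1454, -113/1454, -113/1454, -1177/1454, -943/1454, 797/1454; SSR = 3669/1454.

SSR = 2.52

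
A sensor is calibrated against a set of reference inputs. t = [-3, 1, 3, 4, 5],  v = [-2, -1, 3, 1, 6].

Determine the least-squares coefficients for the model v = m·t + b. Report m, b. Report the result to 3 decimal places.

m = 0.850, b = -0.300

AᵀA·[m, b]ᵀ = Aᵀv reads: 60·m + 10·b = 48;  10·m + 5·b = 7.
(Σt·t = 60, Σt = 10, Σ1 = 5, Σt·v = 48, Σv = 7.)
Determinant 60·5 − 10² = 200.
m = (48·5 − 10·7)/200 = 17/20; b = (60·7 − 10·48)/200 = -3/10.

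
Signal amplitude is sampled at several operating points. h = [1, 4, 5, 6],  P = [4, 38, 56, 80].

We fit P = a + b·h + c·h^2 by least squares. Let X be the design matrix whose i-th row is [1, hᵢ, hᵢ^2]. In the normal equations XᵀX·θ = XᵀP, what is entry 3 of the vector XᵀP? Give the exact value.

4892

Entry 3 ↔ basis h^2, so (XᵀP)_{3} = Σᵢ (h^2)·Pᵢ = (1)·(4) + (16)·(38) + (25)·(56) + (36)·(80) = 4892.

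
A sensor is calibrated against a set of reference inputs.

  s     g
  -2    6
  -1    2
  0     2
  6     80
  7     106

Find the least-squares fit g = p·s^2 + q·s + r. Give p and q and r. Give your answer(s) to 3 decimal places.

p = 1.872, q = 1.763, r = 1.980

The normal equations are: 3714·p + 550·q + 90·r = 8100;  550·p + 90·q + 10·r = 1208;  90·p + 10·q + 5·r = 196.
Solving the 3×3 system (Gaussian elimination) gives p = 453/242, q = 2133/1210, r = 1198/605.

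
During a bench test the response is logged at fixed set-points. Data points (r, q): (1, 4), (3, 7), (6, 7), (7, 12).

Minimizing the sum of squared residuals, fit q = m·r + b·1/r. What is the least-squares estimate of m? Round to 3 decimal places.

Normal-equation sums: Σr·r = 95, Σr·1/r = 4, Σ1/r·1/r = 2045/1764.
For Aᵀq: Σr·q = 151, Σ1/r·q = 129/14.
AᵀA·[m, b]ᵀ = Aᵀq becomes [[95, 4]; [4, 2045/1764]]·[m, b]ᵀ = [151, 129/14]ᵀ.
Eliminating b: (2045/1764)·(row 1) − 4·(row 2) gives (166051/1764)·m = (2045/1764)·151 − 4·(129/14) = 243779/1764, so m = 243779/166051.
Then b = ((129/14) − 4·(243779/166051))/(2045/1764) = 478674/166051.

m = 1.468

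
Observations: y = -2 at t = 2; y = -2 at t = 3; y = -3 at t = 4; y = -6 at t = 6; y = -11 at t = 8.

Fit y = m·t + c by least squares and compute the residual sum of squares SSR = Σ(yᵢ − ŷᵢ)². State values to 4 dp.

SSR = 4.1724

The normal equations are: 129·m + 23·c = -146;  23·m + 5·c = -24.
det = 129·5 − 23² = 116.
m = ((-146)·5 − 23·(-24))/116 = -89/58; c = (129·(-24) − 23·(-146))/116 = 131/58.
Residuals: -69/58, 10/29, 51/58, 55/58, -57/58; SSR = 121/29.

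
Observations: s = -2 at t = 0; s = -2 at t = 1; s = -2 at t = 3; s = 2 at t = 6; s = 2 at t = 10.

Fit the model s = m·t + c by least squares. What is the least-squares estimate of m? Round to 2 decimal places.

m = 0.48

Forming XᵀX = [[146, 20]; [20, 5]] and Xᵀs = [24, -2]ᵀ gives XᵀX·[m, c]ᵀ = Xᵀs.
Determinant 146·5 − 20² = 330.
m = (24·5 − 20·(-2))/330 = 16/33; c = (146·(-2) − 20·24)/330 = -386/165.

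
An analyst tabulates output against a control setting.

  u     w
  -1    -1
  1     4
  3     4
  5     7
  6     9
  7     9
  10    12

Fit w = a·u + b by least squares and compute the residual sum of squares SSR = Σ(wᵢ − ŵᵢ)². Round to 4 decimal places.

SSR = 5.5580

From the data, Σu·u = 221, Σu = 31, Σ1 = 7.
And Σu·w = 289, Σw = 44.
Eliminating b: 7·(row 1) − 31·(row 2) gives 586·a = 7·289 − 31·44 = 659, so a = 659/586.
Then b = (44 − 31·(659/586))/7 = 765/586.
Residuals: -346/293, 460/293, -199/293, 21/293, 555/586, -52/293, -323/586; SSR = 3257/586.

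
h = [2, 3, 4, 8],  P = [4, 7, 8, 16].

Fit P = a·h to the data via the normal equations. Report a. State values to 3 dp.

a = 2.032

Compute the Gram sums: Σh·h = 93.
Moment sums: Σh·P = 189.
a = 189/93 = 2.03226.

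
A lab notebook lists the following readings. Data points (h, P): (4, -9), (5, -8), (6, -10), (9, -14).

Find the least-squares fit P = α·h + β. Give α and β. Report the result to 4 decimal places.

Compute the Gram sums: Σh·h = 158, Σh = 24, Σ1 = 4.
And Σh·P = -262, ΣP = -41.
So MᵀM·[α, β]ᵀ = MᵀP: [[158, 24]; [24, 4]]·[α, β]ᵀ = [-262, -41]ᵀ.
det = 158·4 − 24² = 56.
α = ((-262)·4 − 24·(-41))/56 = -8/7; β = (158·(-41) − 24·(-262))/56 = -95/28.

α = -1.1429, β = -3.3929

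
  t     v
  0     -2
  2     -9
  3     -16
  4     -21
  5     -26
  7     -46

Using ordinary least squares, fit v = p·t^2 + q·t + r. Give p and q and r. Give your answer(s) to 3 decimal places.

p = -0.520, q = -2.528, r = -2.221

Setting ∂/∂p … = 0 gives: 3379·p + 567·q + 103·r = -3420;  567·p + 103·q + 21·r = -602;  103·p + 21·q + 6·r = -120.
(Σt^2·t^2 = 3379, Σt^2·t = 567, Σt^2 = 103, Σt·t = 103, Σt = 21, Σ1 = 6, Σt^2·v = -3420, Σt·v = -602, Σv = -120.)
Inverting the 3×3 Gram matrix, [p, q, r]ᵀ = [-129/248, -36995/14632, -16251/7316]ᵀ.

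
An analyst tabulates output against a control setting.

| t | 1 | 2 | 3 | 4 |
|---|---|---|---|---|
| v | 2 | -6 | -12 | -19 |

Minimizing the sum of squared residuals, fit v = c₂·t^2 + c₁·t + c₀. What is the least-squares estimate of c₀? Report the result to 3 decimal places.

c₀ = 9.750

With design matrix A, AᵀA = [[354, 100, 30]; [100, 30, 10]; [30, 10, 4]] and Aᵀv = [-434, -122, -35]ᵀ.
Solving the 3×3 system (Gaussian elimination) gives c₂ = 1/4, c₁ = -163/20, c₀ = 39/4.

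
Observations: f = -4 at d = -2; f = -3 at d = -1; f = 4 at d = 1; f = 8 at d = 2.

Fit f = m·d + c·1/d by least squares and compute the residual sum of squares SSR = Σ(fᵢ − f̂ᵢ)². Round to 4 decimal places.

SSR = 8.5000

Normal-equation sums: Σd·d = 10, Σd·1/d = 4, Σ1/d·1/d = 5/2.
Right-hand side: Σd·f = 31, Σ1/d·f = 13.
Determinant 10·(5/2) − 4² = 9.
m = (31·(5/2) − 4·13)/9 = 17/6; c = (10·13 − 4·31)/9 = 2/3.
Residuals: 2, 1/2, 1/2, 2; SSR = 17/2.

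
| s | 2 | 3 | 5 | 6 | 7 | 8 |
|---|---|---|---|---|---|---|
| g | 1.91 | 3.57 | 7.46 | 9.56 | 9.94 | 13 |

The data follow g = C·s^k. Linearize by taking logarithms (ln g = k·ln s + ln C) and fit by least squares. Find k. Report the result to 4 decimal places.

With ln gᵢ as the transformed response and ln sᵢ as the regressor:
Over the data: Σln s = 9.2183, Σ(ln s)² = 15.5987, Σln g = 11.0483, Σln s·ln g = 18.9285.
Normal system: [[15.5987, 9.2183]; [9.2183, 6]]·[k, ln C]ᵀ = [18.9285, 11.0483]ᵀ.
Solving (det = 8.6152): k = 1.36084, ln C = -0.24939.

k = 1.3608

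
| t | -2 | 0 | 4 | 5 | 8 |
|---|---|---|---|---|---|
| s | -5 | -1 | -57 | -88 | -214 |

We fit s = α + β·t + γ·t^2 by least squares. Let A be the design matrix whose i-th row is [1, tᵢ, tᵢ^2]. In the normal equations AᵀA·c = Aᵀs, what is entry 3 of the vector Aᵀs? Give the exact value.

-16828

Entry 3 ↔ basis t^2, so (Aᵀs)_{3} = Σᵢ (t^2)·sᵢ = (4)·(-5) + (0)·(-1) + (16)·(-57) + (25)·(-88) + (64)·(-214) = -16828.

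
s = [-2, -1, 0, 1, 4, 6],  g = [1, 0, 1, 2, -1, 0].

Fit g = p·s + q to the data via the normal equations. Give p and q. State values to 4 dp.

p = -0.1690, q = 0.7254

XᵀX·[p, q]ᵀ = Xᵀg reads: 58·p + 8·q = -4;  8·p + 6·q = 3.
Eliminating q: 6·(row 1) − 8·(row 2) gives 284·p = 6·(-4) − 8·3 = -48, so p = -12/71.
Then q = (3 − 8·(-12/71))/6 = 103/142.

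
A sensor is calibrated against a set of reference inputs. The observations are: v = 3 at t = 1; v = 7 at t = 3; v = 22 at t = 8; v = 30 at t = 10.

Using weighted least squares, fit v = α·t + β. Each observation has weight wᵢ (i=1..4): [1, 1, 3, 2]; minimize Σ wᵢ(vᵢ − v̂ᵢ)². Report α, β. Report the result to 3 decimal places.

Compute the Gram sums: Σwᵢ·t·t = 402, Σwᵢ·t = 48, Σwᵢ·1 = 7.
For AᵀWv: Σwᵢ·t·v = 1152, Σwᵢ·v = 136.
AᵀWA·[α, β]ᵀ = AᵀWv becomes [[402, 48]; [48, 7]]·[α, β]ᵀ = [1152, 136]ᵀ.
Eliminating β: 7·(row 1) − 48·(row 2) gives 510·α = 7·1152 − 48·136 = 1536, so α = 256/85.
Then β = (136 − 48·(256/85))/7 = -104/85.

α = 3.012, β = -1.224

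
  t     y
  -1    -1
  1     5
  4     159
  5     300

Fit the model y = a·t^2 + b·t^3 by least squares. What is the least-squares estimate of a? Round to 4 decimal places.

Normal-equation sums: Σt^2·t^2 = 883, Σt^2·t^3 = 4149, Σt^3·t^3 = 19723.
Right-hand side: Σt^2·y = 10048, Σt^3·y = 47682.
MᵀM·[a, b]ᵀ = Mᵀy becomes [[883, 4149]; [4149, 19723]]·[a, b]ᵀ = [10048, 47682]ᵀ.
Determinant 883·19723 − 4149² = 201208.
a = (10048·19723 − 4149·47682)/201208 = 172043/100604; b = (883·47682 − 4149·10048)/201208 = 207027/100604.

a = 1.7101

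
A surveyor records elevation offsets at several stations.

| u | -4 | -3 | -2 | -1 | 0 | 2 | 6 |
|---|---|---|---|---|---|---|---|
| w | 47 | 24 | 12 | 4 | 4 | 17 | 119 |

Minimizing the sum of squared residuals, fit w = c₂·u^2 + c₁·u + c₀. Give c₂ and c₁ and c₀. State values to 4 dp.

c₂ = 3.0171, c₁ = 1.3020, c₀ = 2.6296

The normal equations are: 1666·c₂ + 124·c₁ + 70·c₀ = 5372;  124·c₂ + 70·c₁ + (-2)·c₀ = 460;  70·c₂ + (-2)·c₁ + 7·c₀ = 227.
(Σu^2·u^2 = 1666, Σu^2·u = 124, Σu^2 = 70, Σu·u = 70, Σu = -2, Σ1 = 7, Σu^2·w = 5372, Σu·w = 460, Σw = 227.)
Inverting the 3×3 Gram matrix, [c₂, c₁, c₀]ᵀ = [353/117, 457/351, 71/27]ᵀ.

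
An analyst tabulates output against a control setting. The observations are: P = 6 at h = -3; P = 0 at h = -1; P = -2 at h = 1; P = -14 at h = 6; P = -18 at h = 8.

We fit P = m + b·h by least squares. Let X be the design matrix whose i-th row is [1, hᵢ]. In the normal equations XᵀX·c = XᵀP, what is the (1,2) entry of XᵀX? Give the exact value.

11

Row 1 ↔ basis 1, column 2 ↔ basis h, so (XᵀX)_{1,2} = Σᵢ h = (1)·(-3) + (1)·(-1) + (1)·(1) + (1)·(6) + (1)·(8) = 11.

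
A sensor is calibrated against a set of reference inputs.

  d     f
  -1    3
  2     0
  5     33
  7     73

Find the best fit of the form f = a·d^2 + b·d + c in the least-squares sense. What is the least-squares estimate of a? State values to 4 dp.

Forming AᵀA = [[3043, 475, 79]; [475, 79, 13]; [79, 13, 4]] and Aᵀf = [4405, 673, 109]ᵀ gives AᵀA·[a, b, c]ᵀ = Aᵀf.
Row-reducing yields a = 489/254, b = -701/254, c = -229/127.

a = 1.9252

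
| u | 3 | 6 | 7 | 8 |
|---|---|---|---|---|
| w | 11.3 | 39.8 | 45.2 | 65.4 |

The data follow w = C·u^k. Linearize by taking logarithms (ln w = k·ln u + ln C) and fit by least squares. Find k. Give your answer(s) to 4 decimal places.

Let Y = ln w. Fitting Y = k·ln u + ln C by least squares:
Σln u = 6.9157, Σ(ln u)² = 12.5280, Σln w = 14.1003, Σln u·ln w = 25.3737.
Normal system: [[12.5280, 6.9157]; [6.9157, 4]]·[k, ln C]ᵀ = [25.3737, 14.1003]ᵀ.
Solving (det = 2.2847): k = 1.74251, ln C = 0.51239.

k = 1.7425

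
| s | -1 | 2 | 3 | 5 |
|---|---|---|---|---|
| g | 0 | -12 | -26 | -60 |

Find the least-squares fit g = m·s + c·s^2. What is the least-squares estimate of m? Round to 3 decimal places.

Normal-equation sums: Σs·s = 39, Σs·s^2 = 159, Σs^2·s^2 = 723.
Moment sums: Σs·g = -402, Σs^2·g = -1782.
det = 39·723 − 159² = 2916.
m = ((-402)·723 − 159·(-1782))/2916 = -203/81; c = (39·(-1782) − 159·(-402))/2916 = -155/81.

m = -2.506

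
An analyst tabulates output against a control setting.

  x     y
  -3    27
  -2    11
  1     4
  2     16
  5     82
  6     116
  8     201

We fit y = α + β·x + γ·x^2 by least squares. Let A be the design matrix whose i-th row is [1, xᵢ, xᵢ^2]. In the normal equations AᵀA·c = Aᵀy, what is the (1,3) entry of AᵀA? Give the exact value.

Row 1 ↔ basis 1, column 3 ↔ basis x^2, so (AᵀA)_{1,3} = Σᵢ x^2 = (1)·(9) + (1)·(4) + (1)·(1) + (1)·(4) + (1)·(25) + (1)·(36) + (1)·(64) = 143.

143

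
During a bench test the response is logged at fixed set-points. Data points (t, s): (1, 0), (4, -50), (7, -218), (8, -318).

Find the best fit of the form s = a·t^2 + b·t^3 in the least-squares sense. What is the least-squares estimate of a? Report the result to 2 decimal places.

Entries of XᵀX: Σt^2·t^2 = 6754, Σt^2·t^3 = 50600, Σt^3·t^3 = 383890.
For Xᵀs: Σt^2·s = -31834, Σt^3·s = -240790.
Δ = 6754·383890 − 50600² = 32433060.
a = ((-31834)·383890 − 50600·(-240790))/32433060 = -167183/147423; b = (6754·(-240790) − 50600·(-31834))/32433060 = -70433/147423.

a = -1.13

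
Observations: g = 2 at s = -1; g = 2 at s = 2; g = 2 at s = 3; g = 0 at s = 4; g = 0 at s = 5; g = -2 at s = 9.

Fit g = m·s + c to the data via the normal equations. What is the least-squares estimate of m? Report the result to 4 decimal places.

m = -0.4458

Normal-equation sums: Σs·s = 136, Σs = 22, Σ1 = 6.
And Σs·g = -10, Σg = 4.
So AᵀA·[m, c]ᵀ = Aᵀg: [[136, 22]; [22, 6]]·[m, c]ᵀ = [-10, 4]ᵀ.
Determinant 136·6 − 22² = 332.
m = ((-10)·6 − 22·4)/332 = -37/83; c = (136·4 − 22·(-10))/332 = 191/83.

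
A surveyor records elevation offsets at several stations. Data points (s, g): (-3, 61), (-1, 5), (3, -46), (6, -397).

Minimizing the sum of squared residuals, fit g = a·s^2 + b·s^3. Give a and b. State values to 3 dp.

a = 0.851, b = -1.980

The normal equations are: 1459·a + 7775·b = -14152;  7775·a + 48115·b = -88646.
Determinant 1459·48115 − 7775² = 9749160.
a = ((-14152)·48115 − 7775·(-88646))/9749160 = 92213/108324; b = (1459·(-88646) − 7775·(-14152))/9749160 = -1072373/541620.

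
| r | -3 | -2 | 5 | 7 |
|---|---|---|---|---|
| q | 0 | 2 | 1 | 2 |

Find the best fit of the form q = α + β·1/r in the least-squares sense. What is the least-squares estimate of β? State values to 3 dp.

β = 0.273

Sums needed: Σ1 = 4, Σ1/r = -103/210, Σ1/r·1/r = 18589/44100.
Right-hand side: Σq = 5, Σ1/r·q = -18/35.
MᵀM·[α, β]ᵀ = Mᵀq becomes [[4, -103/210]; [-103/210, 18589/44100]]·[α, β]ᵀ = [5, -18/35]ᵀ.
det = 4·(18589/44100) − (-103/210)² = 7083/4900.
α = (5·(18589/44100) − (-103/210)·(-18/35))/(7083/4900) = 81821/63747; β = (4·(-18/35) − (-103/210)·5)/(7083/4900) = 5810/21249.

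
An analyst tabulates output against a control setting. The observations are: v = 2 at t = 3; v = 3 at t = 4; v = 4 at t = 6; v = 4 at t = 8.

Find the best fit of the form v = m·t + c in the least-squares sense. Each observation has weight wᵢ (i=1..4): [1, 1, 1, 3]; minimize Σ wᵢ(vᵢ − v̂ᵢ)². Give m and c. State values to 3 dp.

m = 0.342, c = 1.389

XᵀWX·[m, c]ᵀ = XᵀWv reads: 253·m + 37·c = 138;  37·m + 6·c = 21.
(Σwᵢ·t·t = 253, Σwᵢ·t = 37, Σwᵢ·1 = 6, Σwᵢ·t·v = 138, Σwᵢ·v = 21.)
det = 253·6 − 37² = 149.
m = (138·6 − 37·21)/149 = 51/149; c = (253·21 − 37·138)/149 = 207/149.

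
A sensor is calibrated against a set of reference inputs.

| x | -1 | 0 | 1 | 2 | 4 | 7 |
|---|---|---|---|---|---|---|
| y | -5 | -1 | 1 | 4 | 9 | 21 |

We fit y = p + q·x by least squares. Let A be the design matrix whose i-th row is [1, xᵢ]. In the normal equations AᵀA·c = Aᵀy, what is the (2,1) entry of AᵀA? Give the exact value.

Row 2 ↔ basis x, column 1 ↔ basis 1, so (AᵀA)_{2,1} = Σᵢ x = (-1)·(1) + (0)·(1) + (1)·(1) + (2)·(1) + (4)·(1) + (7)·(1) = 13.

13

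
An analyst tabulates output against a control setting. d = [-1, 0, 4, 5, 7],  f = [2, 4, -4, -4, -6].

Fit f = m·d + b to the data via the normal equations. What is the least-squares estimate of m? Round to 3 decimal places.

Forming XᵀX = [[91, 15]; [15, 5]] and Xᵀf = [-80, -8]ᵀ gives XᵀX·[m, b]ᵀ = Xᵀf.
det = 91·5 − 15² = 230.
m = ((-80)·5 − 15·(-8))/230 = -28/23; b = (91·(-8) − 15·(-80))/230 = 236/115.

m = -1.217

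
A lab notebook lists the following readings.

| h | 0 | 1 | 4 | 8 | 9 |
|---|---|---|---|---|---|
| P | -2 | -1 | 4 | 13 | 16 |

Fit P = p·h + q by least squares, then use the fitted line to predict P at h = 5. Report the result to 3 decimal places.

P̂ = 7.206

Sums needed: Σh·h = 162, Σh = 22, Σ1 = 5.
Right-hand side: Σh·P = 263, ΣP = 30.
So XᵀX·[p, q]ᵀ = XᵀP: [[162, 22]; [22, 5]]·[p, q]ᵀ = [263, 30]ᵀ.
Determinant 162·5 − 22² = 326.
p = (263·5 − 22·30)/326 = 655/326; q = (162·30 − 22·263)/326 = -463/163.
At h = 5: P̂ = (655/326)·(5) + (-463/163)·(1) = 2349/326.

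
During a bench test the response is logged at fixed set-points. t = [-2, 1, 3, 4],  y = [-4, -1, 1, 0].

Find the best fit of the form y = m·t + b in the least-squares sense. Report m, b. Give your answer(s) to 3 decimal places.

m = 0.762, b = -2.143

Sums needed: Σt·t = 30, Σt = 6, Σ1 = 4.
Right-hand side: Σt·y = 10, Σy = -4.
So AᵀA·[m, b]ᵀ = Aᵀy: [[30, 6]; [6, 4]]·[m, b]ᵀ = [10, -4]ᵀ.
Eliminating b: 4·(row 1) − 6·(row 2) gives 84·m = 4·10 − 6·(-4) = 64, so m = 16/21.
Then b = ((-4) − 6·(16/21))/4 = -15/7.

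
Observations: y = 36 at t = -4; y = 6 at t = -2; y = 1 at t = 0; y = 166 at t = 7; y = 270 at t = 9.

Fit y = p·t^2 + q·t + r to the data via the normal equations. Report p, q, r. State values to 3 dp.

p = 2.996, q = 2.927, r = 0.052

Setting ∂/∂p … = 0 gives: 9234·p + 1000·q + 150·r = 30604;  1000·p + 150·q + 10·r = 3436;  150·p + 10·q + 5·r = 479.
(Σt^2·t^2 = 9234, Σt^2·t = 1000, Σt^2 = 150, Σt·t = 150, Σt = 10, Σ1 = 5, Σt^2·y = 30604, Σt·y = 3436, Σy = 479.)
Row-reducing yields p = 18791/6271, q = 91763/31355, r = 1633/31355.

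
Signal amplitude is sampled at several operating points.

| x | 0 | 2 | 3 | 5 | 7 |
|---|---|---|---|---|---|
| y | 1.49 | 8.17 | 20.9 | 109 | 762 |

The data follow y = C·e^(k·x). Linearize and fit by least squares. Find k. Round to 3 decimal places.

Let Y = ln y. Fitting Y = k·x + ln C by least squares:
XᵀX = [[87.0000, 17.0000]; [17.0000, 5]], rhs = [83.2286, 16.8663]ᵀ  (here Σx = 17.0000, Σ(x)² = 87.0000, Σln y = 16.8663, Σx·ln y = 83.2286).
Solving (det = 146.0000): k = 0.88641, ln C = 0.35946.

k = 0.886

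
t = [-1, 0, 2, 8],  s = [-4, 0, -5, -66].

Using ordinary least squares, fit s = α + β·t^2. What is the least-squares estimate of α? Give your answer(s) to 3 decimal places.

α = -1.314

With design matrix X, XᵀX = [[4, 69]; [69, 4113]] and Xᵀs = [-75, -4248]ᵀ.
Eliminating β: 4113·(row 1) − 69·(row 2) gives 11691·α = 4113·(-75) − 69·(-4248) = -15363, so α = -569/433.
Then β = ((-4248) − 69·(-569/433))/4113 = -1313/1299.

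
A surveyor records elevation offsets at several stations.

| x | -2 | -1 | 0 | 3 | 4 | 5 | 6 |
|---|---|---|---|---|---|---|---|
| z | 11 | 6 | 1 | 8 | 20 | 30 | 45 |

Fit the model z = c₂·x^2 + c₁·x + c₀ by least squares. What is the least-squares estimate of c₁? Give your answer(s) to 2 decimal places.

Compute the Gram sums: Σx^2·x^2 = 2275, Σx^2·x = 423, Σx^2 = 91, Σx·x = 91, Σx = 15, Σ1 = 7.
Right-hand side: Σx^2·z = 2812, Σx·z = 496, Σz = 121.
Normal equations: [[2275, 423, 91]; [423, 91, 15]; [91, 15, 7]]·[c₂, c₁, c₀]ᵀ = [2812, 496, 121]ᵀ.
Inverting the 3×3 Gram matrix, [c₂, c₁, c₀]ᵀ = [691/448, -125/64, 159/112]ᵀ.

c₁ = -1.95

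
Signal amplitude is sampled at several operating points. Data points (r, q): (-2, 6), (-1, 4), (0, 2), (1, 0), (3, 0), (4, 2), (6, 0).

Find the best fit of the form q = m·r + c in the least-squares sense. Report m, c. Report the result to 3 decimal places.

m = -0.603, c = 2.948

Entries of AᵀA: Σr·r = 67, Σr = 11, Σ1 = 7.
And Σr·q = -8, Σq = 14.
So AᵀA·[m, c]ᵀ = Aᵀq: [[67, 11]; [11, 7]]·[m, c]ᵀ = [-8, 14]ᵀ.
Δ = 67·7 − 11² = 348.
m = ((-8)·7 − 11·14)/348 = -35/58; c = (67·14 − 11·(-8))/348 = 171/58.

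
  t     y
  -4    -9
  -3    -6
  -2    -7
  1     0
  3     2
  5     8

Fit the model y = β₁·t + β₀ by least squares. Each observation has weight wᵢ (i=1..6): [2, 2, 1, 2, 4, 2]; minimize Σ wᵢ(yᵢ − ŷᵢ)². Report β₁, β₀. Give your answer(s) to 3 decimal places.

β₁ = 1.707, β₀ = -2.051

Forming MᵀWM = [[142, 8]; [8, 13]] and MᵀWy = [226, -13]ᵀ gives MᵀWM·[β₁, β₀]ᵀ = MᵀWy.
Determinant 142·13 − 8² = 1782.
β₁ = (226·13 − 8·(-13))/1782 = 169/99; β₀ = (142·(-13) − 8·226)/1782 = -203/99.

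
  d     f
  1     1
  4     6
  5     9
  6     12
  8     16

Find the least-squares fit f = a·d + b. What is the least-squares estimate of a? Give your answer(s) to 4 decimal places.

Normal-equation sums: Σd·d = 142, Σd = 24, Σ1 = 5.
For Mᵀf: Σd·f = 270, Σf = 44.
MᵀM·[a, b]ᵀ = Mᵀf becomes [[142, 24]; [24, 5]]·[a, b]ᵀ = [270, 44]ᵀ.
Δ = 142·5 − 24² = 134.
a = (270·5 − 24·44)/134 = 147/67; b = (142·44 − 24·270)/134 = -116/67.

a = 2.1940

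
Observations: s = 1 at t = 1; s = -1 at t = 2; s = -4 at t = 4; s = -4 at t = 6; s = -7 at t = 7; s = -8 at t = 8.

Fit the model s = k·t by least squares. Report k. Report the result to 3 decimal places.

From the data, Σt·t = 170.
And Σt·s = -154.
k = (-154)/170 = -0.905882.

k = -0.906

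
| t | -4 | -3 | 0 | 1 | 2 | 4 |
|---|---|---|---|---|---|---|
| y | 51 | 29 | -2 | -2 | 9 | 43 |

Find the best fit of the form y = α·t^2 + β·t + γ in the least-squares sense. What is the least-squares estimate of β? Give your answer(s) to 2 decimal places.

β = -1.02

MᵀM·[α, β, γ]ᵀ = Mᵀy reads: 610·α + (-18)·β + 46·γ = 1799;  (-18)·α + 46·β + 0·γ = -103;  46·α + 0·β + 6·γ = 128.
Row-reducing yields α = 26819/8635, β = -17681/17270, γ = -21399/8635.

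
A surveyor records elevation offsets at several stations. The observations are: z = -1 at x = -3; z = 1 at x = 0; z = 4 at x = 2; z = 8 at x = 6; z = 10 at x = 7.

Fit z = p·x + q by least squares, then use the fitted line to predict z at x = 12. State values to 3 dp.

From the data, Σx·x = 98, Σx = 12, Σ1 = 5.
Right-hand side: Σx·z = 129, Σz = 22.
Δ = 98·5 − 12² = 346.
p = (129·5 − 12·22)/346 = 381/346; q = (98·22 − 12·129)/346 = 304/173.
At x = 12: ẑ = (381/346)·(12) + (304/173)·(1) = 2590/173.

ẑ = 14.971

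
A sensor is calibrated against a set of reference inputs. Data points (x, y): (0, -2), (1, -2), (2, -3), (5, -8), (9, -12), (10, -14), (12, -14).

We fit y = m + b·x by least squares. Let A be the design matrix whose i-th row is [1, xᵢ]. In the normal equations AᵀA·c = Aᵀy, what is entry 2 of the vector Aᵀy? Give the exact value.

Entry 2 ↔ basis x, so (Aᵀy)_{2} = Σᵢ (x)·yᵢ = (0)·(-2) + (1)·(-2) + (2)·(-3) + (5)·(-8) + (9)·(-12) + (10)·(-14) + (12)·(-14) = -464.

-464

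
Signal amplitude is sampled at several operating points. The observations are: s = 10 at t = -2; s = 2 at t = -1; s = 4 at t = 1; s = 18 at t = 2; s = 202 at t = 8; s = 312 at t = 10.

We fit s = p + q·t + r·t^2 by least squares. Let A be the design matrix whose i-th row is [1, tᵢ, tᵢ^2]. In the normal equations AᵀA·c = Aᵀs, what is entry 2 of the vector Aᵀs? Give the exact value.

Entry 2 ↔ basis t, so (Aᵀs)_{2} = Σᵢ (t)·sᵢ = (-2)·(10) + (-1)·(2) + (1)·(4) + (2)·(18) + (8)·(202) + (10)·(312) = 4754.

4754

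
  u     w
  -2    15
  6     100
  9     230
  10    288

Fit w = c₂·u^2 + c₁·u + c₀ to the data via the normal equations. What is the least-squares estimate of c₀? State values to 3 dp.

Entries of XᵀX: Σu^2·u^2 = 17873, Σu^2·u = 1937, Σu^2 = 221, Σu·u = 221, Σu = 23, Σ1 = 4.
Right-hand side: Σu^2·w = 51090, Σu·w = 5520, Σw = 633.
Solving the 3×3 system (Gaussian elimination) gives c₂ = 11843/3912, c₁ = -30133/19560, c₀ = -499/3260.

c₀ = -0.153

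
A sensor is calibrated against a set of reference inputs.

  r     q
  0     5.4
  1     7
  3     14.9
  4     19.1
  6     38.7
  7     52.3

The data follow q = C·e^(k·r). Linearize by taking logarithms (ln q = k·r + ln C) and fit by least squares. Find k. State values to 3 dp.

k = 0.329

Taking logs, ln q = k·r + ln C, so regress ln q on r.
AᵀA = [[111.0000, 21.0000]; [21.0000, 6]], rhs = [71.4828, 16.8962]ᵀ  (here Σr = 21.0000, Σ(r)² = 111.0000, Σln q = 16.8962, Σr·ln q = 71.4828).
Slope k = (n·Σr·ln q − Σr·Σln q)/(n·Σ(r)² − (Σr)²) = (6·71.4828 − 21.0000·16.8962)/225.0000 = 0.32923; ln C = (Σln q − k·Σr)/n = 1.66373.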